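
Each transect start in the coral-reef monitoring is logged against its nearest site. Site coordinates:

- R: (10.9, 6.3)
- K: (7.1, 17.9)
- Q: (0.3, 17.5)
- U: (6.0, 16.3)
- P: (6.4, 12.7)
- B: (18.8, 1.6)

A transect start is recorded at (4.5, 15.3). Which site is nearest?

U

Squared distances to each site:
R: 121.960; K: 13.520; Q: 22.480; U: 3.250; P: 10.370; B: 392.180.
Minimum at U.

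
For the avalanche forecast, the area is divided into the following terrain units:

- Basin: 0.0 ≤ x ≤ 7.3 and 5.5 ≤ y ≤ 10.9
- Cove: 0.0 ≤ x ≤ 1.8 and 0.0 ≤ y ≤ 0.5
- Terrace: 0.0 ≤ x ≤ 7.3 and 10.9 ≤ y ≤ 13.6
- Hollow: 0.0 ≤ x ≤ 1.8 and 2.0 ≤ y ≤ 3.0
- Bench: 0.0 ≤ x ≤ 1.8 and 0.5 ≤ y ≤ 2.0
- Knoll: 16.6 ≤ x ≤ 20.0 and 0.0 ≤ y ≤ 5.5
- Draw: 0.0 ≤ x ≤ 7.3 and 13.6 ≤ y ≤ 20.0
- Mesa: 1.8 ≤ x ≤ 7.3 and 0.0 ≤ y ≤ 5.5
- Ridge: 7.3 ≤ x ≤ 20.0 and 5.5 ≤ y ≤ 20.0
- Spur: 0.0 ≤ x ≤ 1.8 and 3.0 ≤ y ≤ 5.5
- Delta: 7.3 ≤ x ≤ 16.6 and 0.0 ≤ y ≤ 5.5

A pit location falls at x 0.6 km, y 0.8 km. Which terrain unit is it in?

The point has x = 0.6 and y = 0.8.
Only Bench satisfies 0.0 ≤ x ≤ 1.8 and 0.5 ≤ y ≤ 2.0.

Bench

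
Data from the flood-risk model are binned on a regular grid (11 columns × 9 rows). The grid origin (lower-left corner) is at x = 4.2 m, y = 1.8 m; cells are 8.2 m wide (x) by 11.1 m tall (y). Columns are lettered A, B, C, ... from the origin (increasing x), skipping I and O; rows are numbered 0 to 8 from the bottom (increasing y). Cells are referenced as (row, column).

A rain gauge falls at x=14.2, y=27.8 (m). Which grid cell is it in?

Column index: ⌊(14.2 − 4.2) / 8.2⌋ = ⌊1.220⌋ = 1 → column B
Row offset from origin: ⌊(27.8 − 1.8) / 11.1⌋ = ⌊2.342⌋ = 2 → row 2

(2, B)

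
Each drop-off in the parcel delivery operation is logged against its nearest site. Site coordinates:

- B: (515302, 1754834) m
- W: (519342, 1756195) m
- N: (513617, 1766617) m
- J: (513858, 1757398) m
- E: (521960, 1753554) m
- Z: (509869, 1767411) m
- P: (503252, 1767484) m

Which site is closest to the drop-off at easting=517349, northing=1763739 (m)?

N

Squared distances to each site:
B: 83489234.000; W: 60883985.000; N: 22210708.000; J: 52395362.000; E: 124995546.000; Z: 69433984.000; P: 212750434.000.
Minimum at N.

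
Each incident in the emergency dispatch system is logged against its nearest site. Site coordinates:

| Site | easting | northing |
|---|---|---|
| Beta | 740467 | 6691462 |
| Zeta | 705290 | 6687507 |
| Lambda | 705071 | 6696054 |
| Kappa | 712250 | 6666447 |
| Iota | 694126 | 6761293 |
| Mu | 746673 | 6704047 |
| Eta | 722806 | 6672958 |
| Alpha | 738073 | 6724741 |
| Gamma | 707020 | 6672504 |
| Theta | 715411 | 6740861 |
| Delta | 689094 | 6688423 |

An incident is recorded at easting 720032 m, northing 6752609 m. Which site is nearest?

Theta

Squared distances to each site:
Beta: 4156544834.000; Zeta: 4455596968.000; Lambda: 3422299546.000; Kappa: 7484449768.000; Iota: 746532692.000; Mu: 3068010725.000; Eta: 6351976877.000; Alpha: 1102103105.000; Gamma: 6586123169.000; Theta: 159369145.000; Delta: 5077002440.000.
Minimum at Theta.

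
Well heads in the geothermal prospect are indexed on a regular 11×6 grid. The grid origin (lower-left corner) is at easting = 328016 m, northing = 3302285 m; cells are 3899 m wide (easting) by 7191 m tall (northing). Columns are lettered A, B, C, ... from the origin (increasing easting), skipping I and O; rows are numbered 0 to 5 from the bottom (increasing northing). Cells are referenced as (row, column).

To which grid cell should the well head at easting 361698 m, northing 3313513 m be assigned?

(1, J)

Column index: ⌊(361698 − 328016) / 3899⌋ = ⌊8.639⌋ = 8 → column J
Row offset from origin: ⌊(3313513 − 3302285) / 7191⌋ = ⌊1.561⌋ = 1 → row 1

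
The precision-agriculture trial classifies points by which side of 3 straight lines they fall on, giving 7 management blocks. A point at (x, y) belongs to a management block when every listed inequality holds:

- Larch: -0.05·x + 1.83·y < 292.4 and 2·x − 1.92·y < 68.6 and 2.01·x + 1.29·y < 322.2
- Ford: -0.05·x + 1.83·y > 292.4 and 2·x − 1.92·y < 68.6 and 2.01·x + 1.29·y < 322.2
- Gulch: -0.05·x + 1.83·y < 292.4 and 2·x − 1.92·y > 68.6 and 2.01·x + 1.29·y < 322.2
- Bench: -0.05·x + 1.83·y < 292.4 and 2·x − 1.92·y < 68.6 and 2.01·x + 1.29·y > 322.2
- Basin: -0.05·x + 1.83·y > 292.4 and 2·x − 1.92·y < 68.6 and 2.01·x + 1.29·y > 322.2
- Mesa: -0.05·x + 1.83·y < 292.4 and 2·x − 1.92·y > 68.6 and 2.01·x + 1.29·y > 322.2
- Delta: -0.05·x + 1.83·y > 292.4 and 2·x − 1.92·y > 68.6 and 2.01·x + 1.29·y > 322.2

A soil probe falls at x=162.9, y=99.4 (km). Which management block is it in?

Mesa

-0.05·162.9 + 1.83·99.4 = 173.757, which is < 292.4
2·162.9 − 1.92·99.4 = 134.952, which is > 68.6
2.01·162.9 + 1.29·99.4 = 455.655, which is > 322.2
This sign pattern matches Mesa.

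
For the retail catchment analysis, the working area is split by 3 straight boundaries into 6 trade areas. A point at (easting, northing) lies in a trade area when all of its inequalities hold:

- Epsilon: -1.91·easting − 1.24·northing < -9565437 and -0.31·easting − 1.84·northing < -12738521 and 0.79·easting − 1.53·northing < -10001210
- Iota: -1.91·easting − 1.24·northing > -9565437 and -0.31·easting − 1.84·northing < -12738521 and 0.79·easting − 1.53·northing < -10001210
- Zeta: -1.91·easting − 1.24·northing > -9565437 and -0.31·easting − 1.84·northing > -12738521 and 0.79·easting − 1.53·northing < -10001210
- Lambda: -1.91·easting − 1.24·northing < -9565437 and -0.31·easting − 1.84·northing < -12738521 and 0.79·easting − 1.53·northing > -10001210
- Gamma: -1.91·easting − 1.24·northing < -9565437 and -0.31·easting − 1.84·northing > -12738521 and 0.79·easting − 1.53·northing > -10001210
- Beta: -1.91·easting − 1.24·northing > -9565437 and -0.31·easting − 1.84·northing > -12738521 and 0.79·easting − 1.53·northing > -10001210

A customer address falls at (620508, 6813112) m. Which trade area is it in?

Gamma

-1.91·620508 − 1.24·6813112 = -9633429.160, which is < -9565437
-0.31·620508 − 1.84·6813112 = -12728483.560, which is > -12738521
0.79·620508 − 1.53·6813112 = -9933860.040, which is > -10001210
This sign pattern matches Gamma.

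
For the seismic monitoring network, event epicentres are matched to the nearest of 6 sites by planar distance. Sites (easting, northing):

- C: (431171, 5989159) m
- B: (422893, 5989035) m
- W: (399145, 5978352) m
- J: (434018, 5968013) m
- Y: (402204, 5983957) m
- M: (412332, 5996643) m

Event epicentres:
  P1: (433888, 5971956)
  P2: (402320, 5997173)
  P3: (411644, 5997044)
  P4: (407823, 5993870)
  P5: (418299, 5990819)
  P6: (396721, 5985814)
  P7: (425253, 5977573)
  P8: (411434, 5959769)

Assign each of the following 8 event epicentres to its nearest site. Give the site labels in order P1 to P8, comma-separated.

J, M, M, M, B, Y, B, W

P1 → J (d²=15564149.00)
P2 → M (d²=100521044.00)
P3 → M (d²=634145.00)
P4 → M (d²=28020610.00)
P5 → B (d²=24287492.00)
P6 → Y (d²=33511738.00)
P7 → B (d²=136947044.00)
P8 → W (d²=496347410.00)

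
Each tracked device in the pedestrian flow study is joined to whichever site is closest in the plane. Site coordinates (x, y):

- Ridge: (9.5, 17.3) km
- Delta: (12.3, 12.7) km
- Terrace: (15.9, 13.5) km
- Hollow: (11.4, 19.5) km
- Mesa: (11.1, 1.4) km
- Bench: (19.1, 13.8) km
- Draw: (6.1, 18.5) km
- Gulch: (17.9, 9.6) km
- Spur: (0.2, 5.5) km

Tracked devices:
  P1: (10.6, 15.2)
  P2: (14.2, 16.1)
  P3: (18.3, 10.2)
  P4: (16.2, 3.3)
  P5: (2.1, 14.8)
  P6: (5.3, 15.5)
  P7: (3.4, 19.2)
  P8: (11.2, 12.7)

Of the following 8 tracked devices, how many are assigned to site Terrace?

1

P1 → Ridge
P2 → Terrace
P3 → Gulch
P4 → Mesa
P5 → Draw
P6 → Draw
P7 → Draw
P8 → Delta
1 of the 8 goes to Terrace.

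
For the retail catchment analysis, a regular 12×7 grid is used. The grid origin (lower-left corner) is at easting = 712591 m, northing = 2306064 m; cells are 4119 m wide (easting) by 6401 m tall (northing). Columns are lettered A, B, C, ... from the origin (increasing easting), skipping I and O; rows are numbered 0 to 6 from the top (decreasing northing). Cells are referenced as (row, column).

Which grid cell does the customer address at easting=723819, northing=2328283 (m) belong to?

(3, C)

Column index: ⌊(723819 − 712591) / 4119⌋ = ⌊2.726⌋ = 2 → column C
Row offset from origin: ⌊(2328283 − 2306064) / 6401⌋ = ⌊3.471⌋ = 3 → row 3 (counted from top)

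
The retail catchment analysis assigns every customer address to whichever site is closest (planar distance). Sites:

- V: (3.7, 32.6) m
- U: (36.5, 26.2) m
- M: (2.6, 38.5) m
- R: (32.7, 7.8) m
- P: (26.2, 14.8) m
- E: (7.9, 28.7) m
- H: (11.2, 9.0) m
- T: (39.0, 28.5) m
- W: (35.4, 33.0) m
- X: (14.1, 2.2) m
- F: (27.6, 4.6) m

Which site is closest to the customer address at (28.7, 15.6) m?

P

Squared distances to each site:
V: 914.000; U: 173.200; M: 1205.620; R: 76.840; P: 6.890; E: 604.250; H: 349.810; T: 272.500; W: 347.650; X: 392.720; F: 122.210.
Minimum at P.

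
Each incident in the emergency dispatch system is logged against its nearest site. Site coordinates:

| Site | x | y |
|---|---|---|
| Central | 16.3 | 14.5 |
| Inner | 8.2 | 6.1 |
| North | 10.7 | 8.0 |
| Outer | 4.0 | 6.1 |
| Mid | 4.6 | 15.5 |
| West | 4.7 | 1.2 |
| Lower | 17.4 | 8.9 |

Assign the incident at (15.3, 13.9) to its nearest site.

Squared distances to each site:
Central: 1.360; Inner: 111.250; North: 55.970; Outer: 188.530; Mid: 117.050; West: 273.650; Lower: 29.410.
Minimum at Central.

Central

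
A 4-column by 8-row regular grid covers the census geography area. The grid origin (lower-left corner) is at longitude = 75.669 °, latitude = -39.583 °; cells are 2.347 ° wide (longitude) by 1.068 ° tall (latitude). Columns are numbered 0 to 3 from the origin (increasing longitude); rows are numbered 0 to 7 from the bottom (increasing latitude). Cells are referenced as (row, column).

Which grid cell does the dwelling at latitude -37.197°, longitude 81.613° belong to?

Column index: ⌊(81.613 − 75.669) / 2.347⌋ = ⌊2.533⌋ = 2
Row offset from origin: ⌊(-37.197 − -39.583) / 1.068⌋ = ⌊2.234⌋ = 2 → row 2

(2, 2)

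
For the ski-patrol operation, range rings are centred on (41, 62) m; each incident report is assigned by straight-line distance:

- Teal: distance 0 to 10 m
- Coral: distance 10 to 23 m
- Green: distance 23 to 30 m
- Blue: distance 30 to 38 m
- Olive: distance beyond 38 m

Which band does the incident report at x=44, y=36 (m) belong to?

Green

Distance = √((44−41)² + (36−62)²) = √(9.000 + 676.000) = 26.173 m.
23 ≤ 26.173 < 30 → Green.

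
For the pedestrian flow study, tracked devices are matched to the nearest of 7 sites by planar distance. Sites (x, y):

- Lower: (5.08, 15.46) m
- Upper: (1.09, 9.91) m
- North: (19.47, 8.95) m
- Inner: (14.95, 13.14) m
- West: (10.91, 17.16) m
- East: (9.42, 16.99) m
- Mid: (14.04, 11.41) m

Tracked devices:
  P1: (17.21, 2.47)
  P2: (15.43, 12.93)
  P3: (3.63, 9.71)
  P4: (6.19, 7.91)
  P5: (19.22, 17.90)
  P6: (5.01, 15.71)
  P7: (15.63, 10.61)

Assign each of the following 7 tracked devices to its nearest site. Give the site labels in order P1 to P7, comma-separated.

North, Inner, Upper, Upper, Inner, Lower, Mid

P1 → North (d²=47.10)
P2 → Inner (d²=0.27)
P3 → Upper (d²=6.49)
P4 → Upper (d²=30.01)
P5 → Inner (d²=40.89)
P6 → Lower (d²=0.07)
P7 → Mid (d²=3.17)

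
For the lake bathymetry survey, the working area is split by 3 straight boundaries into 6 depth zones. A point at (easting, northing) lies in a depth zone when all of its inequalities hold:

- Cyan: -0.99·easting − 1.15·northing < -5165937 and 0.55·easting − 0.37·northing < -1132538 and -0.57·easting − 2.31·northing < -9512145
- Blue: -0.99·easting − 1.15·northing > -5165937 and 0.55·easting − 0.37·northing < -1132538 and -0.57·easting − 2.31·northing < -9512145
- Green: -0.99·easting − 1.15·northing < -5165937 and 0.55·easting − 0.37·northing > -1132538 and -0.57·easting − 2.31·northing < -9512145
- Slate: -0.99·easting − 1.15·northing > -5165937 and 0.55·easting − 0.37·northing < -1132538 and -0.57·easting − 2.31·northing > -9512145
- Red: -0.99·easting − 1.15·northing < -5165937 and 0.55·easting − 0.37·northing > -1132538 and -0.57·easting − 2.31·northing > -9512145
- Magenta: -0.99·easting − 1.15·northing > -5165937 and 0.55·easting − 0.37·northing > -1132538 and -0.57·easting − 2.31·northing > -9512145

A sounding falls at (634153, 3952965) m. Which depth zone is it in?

-0.99·634153 − 1.15·3952965 = -5173721.220, which is < -5165937
0.55·634153 − 0.37·3952965 = -1113812.900, which is > -1132538
-0.57·634153 − 2.31·3952965 = -9492816.360, which is > -9512145
This sign pattern matches Red.

Red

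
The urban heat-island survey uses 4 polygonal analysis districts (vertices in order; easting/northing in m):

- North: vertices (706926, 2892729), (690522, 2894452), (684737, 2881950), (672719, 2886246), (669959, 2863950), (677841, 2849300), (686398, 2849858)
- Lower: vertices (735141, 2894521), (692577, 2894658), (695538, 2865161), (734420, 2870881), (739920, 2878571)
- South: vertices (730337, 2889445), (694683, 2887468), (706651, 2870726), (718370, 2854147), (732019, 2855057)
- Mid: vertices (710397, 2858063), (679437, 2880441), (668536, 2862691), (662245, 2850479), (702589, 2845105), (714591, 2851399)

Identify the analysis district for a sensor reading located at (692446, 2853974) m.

Mid

Cast a ray rightward from (692446, 2853974). For each polygon, the edges (by vertex number in listed order) whose endpoints lie on opposite sides of northing = 2853974, where each meets that height, and whether that is right or left of the point:
North: 5–6 at easting≈675326.3 (left), 7–1 at easting≈688368.9 (left) → 0 crossings.
Lower: no edge straddles that height → 0 crossings.
South: no edge straddles that height → 0 crossings.
Mid: 3–4 at easting≈664045.4 (left), 6–1 at easting≈712970.4 (right) → 1 crossing.
Only Mid has an odd count, so the point is inside Mid.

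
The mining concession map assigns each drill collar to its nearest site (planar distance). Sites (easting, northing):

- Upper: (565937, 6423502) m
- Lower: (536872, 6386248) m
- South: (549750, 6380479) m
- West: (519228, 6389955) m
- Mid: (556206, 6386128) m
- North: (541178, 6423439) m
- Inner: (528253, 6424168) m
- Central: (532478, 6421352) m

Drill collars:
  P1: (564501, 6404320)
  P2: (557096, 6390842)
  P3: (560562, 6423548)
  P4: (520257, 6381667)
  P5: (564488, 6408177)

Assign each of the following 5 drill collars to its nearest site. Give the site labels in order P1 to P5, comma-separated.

Upper, Mid, Upper, West, Upper

P1 → Upper (d²=370011220.00)
P2 → Mid (d²=23013896.00)
P3 → Upper (d²=28892741.00)
P4 → West (d²=69749785.00)
P5 → Upper (d²=236955226.00)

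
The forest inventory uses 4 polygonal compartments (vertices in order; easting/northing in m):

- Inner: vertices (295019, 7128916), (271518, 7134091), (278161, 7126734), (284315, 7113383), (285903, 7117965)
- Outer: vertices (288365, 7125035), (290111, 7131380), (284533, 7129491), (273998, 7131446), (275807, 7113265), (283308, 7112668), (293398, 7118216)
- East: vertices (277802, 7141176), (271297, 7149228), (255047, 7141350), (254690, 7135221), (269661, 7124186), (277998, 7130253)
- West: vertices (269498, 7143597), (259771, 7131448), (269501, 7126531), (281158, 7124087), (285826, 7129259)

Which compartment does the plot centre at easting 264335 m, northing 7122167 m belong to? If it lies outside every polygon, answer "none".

none

Cast a ray rightward from (264335, 7122167). For each polygon, the edges (by vertex number in listed order) whose endpoints lie on opposite sides of northing = 7122167, where each meets that height, and whether that is right or left of the point:
Inner: 3–4 at easting≈280266.1 (right), 5–1 at easting≈289400.9 (right) → 2 crossings.
Outer: 4–5 at easting≈274921.3 (right), 7–1 at easting≈290481.8 (right) → 2 crossings.
East: no edge straddles that height → 0 crossings.
West: no edge straddles that height → 0 crossings.
All counts are even, so the point lies outside every listed polygon.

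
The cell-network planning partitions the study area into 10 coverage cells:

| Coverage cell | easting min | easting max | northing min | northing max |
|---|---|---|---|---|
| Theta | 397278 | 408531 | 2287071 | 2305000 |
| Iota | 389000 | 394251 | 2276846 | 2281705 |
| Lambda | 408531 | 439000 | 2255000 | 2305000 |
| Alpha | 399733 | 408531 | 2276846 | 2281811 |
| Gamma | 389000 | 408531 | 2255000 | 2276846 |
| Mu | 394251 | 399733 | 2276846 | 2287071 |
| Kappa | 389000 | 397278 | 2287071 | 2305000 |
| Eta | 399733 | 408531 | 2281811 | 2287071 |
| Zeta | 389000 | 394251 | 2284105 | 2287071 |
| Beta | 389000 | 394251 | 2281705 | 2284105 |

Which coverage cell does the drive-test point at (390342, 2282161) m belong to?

The point has easting = 390342 and northing = 2282161.
Only Beta satisfies 389000 ≤ easting ≤ 394251 and 2281705 ≤ northing ≤ 2284105.

Beta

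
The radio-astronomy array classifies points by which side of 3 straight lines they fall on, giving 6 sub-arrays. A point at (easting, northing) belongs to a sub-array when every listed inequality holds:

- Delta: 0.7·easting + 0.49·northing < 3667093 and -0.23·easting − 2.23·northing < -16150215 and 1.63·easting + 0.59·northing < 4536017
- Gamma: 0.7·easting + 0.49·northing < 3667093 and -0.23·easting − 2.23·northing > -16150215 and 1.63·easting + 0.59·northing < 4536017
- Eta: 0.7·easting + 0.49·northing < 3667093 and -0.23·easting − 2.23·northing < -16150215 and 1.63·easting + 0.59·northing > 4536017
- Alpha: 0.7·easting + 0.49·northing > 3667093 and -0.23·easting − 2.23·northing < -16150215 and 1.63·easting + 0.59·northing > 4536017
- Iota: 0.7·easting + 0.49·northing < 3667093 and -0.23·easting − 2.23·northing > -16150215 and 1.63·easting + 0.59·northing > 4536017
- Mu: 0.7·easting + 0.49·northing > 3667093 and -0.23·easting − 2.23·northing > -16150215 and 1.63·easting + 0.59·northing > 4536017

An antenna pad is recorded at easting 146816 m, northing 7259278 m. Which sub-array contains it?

0.7·146816 + 0.49·7259278 = 3659817.420, which is < 3667093
-0.23·146816 − 2.23·7259278 = -16221957.620, which is < -16150215
1.63·146816 + 0.59·7259278 = 4522284.100, which is < 4536017
This sign pattern matches Delta.

Delta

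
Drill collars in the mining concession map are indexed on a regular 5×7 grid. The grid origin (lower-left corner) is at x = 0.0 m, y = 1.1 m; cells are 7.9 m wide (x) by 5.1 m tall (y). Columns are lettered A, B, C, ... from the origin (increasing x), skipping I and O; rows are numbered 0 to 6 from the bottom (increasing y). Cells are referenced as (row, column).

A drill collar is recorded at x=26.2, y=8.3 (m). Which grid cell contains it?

(1, D)

Column index: ⌊(26.2 − 0.0) / 7.9⌋ = ⌊3.316⌋ = 3 → column D
Row offset from origin: ⌊(8.3 − 1.1) / 5.1⌋ = ⌊1.412⌋ = 1 → row 1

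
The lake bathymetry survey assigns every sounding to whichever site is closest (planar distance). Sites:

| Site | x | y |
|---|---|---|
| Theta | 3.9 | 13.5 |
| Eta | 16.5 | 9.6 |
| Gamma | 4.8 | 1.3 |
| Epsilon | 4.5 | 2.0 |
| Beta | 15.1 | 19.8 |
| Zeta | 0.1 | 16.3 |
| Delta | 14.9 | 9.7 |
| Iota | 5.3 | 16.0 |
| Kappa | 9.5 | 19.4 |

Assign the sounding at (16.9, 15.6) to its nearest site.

Squared distances to each site:
Theta: 173.410; Eta: 36.160; Gamma: 350.900; Epsilon: 338.720; Beta: 20.880; Zeta: 282.730; Delta: 38.810; Iota: 134.720; Kappa: 69.200.
Minimum at Beta.

Beta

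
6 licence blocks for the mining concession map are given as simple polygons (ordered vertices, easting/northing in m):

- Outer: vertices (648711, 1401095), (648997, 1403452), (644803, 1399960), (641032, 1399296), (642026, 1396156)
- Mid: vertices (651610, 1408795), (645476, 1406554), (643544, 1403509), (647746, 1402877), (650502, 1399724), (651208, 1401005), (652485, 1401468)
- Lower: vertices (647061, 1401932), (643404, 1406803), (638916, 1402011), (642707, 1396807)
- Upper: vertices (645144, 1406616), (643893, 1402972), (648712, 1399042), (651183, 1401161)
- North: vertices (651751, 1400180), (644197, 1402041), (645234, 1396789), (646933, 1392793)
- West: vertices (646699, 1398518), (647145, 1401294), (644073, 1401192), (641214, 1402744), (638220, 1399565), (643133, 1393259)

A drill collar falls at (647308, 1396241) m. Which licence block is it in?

Cast a ray rightward from (647308, 1396241). For each polygon, the edges (by vertex number in listed order) whose endpoints lie on opposite sides of northing = 1396241, where each meets that height, and whether that is right or left of the point:
Outer: 4–5 at easting≈641999.1 (left), 5–1 at easting≈642141.0 (left) → 0 crossings.
Mid: no edge straddles that height → 0 crossings.
Lower: no edge straddles that height → 0 crossings.
Upper: no edge straddles that height → 0 crossings.
North: 3–4 at easting≈645467.0 (left), 4–1 at easting≈649181.9 (right) → 1 crossing.
West: 5–6 at easting≈640809.7 (left), 6–1 at easting≈645155.0 (left) → 0 crossings.
Only North has an odd count, so the point is inside North.

North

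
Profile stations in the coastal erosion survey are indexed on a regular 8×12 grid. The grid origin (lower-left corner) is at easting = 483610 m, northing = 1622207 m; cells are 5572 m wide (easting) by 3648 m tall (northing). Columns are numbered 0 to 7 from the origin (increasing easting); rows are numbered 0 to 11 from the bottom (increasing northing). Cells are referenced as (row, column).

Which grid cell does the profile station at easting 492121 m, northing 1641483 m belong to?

(5, 1)

Column index: ⌊(492121 − 483610) / 5572⌋ = ⌊1.527⌋ = 1
Row offset from origin: ⌊(1641483 − 1622207) / 3648⌋ = ⌊5.284⌋ = 5 → row 5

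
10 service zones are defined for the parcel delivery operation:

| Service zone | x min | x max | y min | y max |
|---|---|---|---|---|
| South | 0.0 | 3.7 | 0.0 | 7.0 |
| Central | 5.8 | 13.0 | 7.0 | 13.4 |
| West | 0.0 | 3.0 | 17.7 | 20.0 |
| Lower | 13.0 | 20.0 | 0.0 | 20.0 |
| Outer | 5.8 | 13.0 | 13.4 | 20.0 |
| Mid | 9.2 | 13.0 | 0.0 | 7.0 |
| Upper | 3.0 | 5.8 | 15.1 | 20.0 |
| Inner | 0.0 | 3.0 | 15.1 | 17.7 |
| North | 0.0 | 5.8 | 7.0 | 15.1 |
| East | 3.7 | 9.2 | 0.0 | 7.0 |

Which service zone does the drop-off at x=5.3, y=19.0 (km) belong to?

Upper

The point has x = 5.3 and y = 19.0.
Only Upper satisfies 3.0 ≤ x ≤ 5.8 and 15.1 ≤ y ≤ 20.0.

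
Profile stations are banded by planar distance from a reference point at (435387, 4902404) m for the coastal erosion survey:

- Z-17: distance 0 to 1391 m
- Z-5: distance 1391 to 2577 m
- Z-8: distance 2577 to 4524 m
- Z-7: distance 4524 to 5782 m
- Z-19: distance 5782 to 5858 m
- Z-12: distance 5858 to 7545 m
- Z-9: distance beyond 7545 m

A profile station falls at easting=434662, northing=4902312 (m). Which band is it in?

Distance = √((434662−435387)² + (4902312−4902404)²) = √(525625.000 + 8464.000) = 730.814 m.
0 ≤ 730.814 < 1391 → Z-17.

Z-17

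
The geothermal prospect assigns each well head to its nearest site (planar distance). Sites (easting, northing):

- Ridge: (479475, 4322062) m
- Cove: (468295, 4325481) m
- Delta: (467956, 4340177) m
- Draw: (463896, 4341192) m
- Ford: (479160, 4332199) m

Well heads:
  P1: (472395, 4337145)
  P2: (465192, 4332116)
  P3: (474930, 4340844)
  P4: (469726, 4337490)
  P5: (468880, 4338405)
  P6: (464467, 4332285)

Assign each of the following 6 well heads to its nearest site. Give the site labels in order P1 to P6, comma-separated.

Delta, Cove, Delta, Delta, Delta, Cove

P1 → Delta (d²=28897745.00)
P2 → Cove (d²=53651834.00)
P3 → Delta (d²=49081565.00)
P4 → Delta (d²=10352869.00)
P5 → Delta (d²=3993760.00)
P6 → Cove (d²=60948000.00)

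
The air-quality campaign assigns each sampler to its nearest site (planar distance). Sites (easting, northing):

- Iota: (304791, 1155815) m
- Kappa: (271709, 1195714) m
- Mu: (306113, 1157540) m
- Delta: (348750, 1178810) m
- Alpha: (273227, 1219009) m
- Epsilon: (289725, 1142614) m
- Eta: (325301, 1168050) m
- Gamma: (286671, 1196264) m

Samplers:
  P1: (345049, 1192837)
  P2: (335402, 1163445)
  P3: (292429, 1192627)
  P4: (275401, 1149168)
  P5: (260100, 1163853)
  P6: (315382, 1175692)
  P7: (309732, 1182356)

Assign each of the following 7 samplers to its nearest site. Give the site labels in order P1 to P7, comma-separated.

Delta, Eta, Gamma, Epsilon, Kappa, Eta, Eta

P1 → Delta (d²=210454130.00)
P2 → Eta (d²=123236226.00)
P3 → Gamma (d²=46382333.00)
P4 → Epsilon (d²=248131892.00)
P5 → Kappa (d²=1149892202.00)
P6 → Eta (d²=156786725.00)
P7 → Eta (d²=447055397.00)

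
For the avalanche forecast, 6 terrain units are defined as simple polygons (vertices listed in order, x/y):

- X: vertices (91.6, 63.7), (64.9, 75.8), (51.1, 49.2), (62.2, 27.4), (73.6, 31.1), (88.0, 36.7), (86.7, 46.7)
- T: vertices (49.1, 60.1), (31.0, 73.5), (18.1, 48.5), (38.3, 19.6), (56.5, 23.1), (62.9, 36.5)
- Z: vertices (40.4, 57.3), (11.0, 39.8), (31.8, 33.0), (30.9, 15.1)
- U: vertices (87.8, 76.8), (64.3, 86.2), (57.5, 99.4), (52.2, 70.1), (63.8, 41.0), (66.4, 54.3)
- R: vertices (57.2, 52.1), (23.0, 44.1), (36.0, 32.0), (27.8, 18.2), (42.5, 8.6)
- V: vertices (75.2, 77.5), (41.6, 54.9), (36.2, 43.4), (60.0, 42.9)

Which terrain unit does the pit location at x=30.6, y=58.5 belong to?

T

Cast a ray rightward from (30.6, 58.5). For each polygon, the edges (by vertex number in listed order) whose endpoints lie on opposite sides of y = 58.5, where each meets that height, and whether that is right or left of the point:
X: 2–3 at x≈55.92 (right), 7–1 at x≈90.10 (right) → 2 crossings.
T: 2–3 at x≈23.26 (left), 6–1 at x≈50.04 (right) → 1 crossing.
Z: no edge straddles that height → 0 crossings.
U: 4–5 at x≈56.82 (right), 6–1 at x≈70.39 (right) → 2 crossings.
R: no edge straddles that height → 0 crossings.
V: 1–2 at x≈46.95 (right), 4–1 at x≈66.85 (right) → 2 crossings.
Only T has an odd count, so the point is inside T.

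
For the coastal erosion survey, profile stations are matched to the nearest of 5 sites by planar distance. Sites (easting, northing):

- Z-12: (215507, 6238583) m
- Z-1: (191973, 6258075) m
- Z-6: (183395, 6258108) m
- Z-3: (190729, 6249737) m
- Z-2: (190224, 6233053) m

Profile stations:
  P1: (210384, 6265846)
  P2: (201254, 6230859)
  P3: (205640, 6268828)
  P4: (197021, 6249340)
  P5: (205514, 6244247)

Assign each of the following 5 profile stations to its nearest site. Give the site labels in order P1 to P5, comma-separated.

P1 → Z-1 (d²=399353362.00)
P2 → Z-2 (d²=126474536.00)
P3 → Z-1 (d²=302413898.00)
P4 → Z-3 (d²=39746873.00)
P5 → Z-12 (d²=131940945.00)

Z-1, Z-2, Z-1, Z-3, Z-12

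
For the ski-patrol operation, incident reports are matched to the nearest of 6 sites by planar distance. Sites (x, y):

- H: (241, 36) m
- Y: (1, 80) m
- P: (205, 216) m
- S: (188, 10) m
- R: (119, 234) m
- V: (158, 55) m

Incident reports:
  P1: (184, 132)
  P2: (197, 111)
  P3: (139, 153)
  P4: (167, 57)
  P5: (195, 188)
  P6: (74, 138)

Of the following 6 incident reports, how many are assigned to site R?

P1 → V
P2 → V
P3 → R
P4 → V
P5 → P
P6 → Y
1 of the 6 goes to R.

1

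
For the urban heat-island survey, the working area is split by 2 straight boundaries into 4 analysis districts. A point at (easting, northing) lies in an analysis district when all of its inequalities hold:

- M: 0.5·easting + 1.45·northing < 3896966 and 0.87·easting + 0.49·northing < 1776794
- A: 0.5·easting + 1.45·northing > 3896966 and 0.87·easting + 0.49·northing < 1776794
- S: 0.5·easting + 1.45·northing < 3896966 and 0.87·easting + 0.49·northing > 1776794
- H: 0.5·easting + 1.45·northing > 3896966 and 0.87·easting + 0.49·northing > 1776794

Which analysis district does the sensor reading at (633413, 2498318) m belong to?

0.5·633413 + 1.45·2498318 = 3939267.600, which is > 3896966
0.87·633413 + 0.49·2498318 = 1775245.130, which is < 1776794
This sign pattern matches A.

A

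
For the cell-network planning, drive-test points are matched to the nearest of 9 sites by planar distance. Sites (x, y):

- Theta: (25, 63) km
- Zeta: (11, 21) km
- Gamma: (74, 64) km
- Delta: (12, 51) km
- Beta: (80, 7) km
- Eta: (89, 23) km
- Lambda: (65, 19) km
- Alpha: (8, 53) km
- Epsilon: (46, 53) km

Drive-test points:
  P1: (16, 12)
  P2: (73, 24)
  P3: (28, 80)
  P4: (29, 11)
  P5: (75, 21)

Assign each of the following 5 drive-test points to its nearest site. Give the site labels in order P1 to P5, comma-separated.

P1 → Zeta (d²=106.00)
P2 → Lambda (d²=89.00)
P3 → Theta (d²=298.00)
P4 → Zeta (d²=424.00)
P5 → Lambda (d²=104.00)

Zeta, Lambda, Theta, Zeta, Lambda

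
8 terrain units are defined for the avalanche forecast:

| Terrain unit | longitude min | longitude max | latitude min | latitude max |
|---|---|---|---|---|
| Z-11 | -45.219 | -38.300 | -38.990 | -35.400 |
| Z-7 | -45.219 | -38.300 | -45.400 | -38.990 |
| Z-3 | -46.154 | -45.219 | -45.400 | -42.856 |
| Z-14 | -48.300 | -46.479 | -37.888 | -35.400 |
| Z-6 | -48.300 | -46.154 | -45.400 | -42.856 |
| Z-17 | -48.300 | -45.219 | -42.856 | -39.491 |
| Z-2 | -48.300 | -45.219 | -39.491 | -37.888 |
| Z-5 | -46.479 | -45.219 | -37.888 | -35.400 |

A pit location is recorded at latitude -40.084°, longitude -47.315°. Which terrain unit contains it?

Z-17

The point has longitude = -47.315 and latitude = -40.084.
Only Z-17 satisfies -48.300 ≤ longitude ≤ -45.219 and -42.856 ≤ latitude ≤ -39.491.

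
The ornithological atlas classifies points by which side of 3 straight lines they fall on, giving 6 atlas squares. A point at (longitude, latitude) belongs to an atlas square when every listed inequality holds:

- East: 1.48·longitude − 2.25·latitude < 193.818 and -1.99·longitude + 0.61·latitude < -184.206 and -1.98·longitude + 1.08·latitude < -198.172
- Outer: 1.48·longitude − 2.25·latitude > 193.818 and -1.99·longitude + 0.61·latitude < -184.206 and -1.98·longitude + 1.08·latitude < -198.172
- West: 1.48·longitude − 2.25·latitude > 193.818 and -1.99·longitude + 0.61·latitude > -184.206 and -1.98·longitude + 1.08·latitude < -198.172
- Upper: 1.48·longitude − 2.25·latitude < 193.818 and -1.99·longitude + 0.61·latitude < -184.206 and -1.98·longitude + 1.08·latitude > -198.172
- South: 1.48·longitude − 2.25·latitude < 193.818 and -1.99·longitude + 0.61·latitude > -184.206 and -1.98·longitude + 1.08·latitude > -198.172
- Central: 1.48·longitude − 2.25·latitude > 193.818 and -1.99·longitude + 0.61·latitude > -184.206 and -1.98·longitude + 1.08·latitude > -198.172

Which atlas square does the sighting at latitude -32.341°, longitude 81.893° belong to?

1.48·81.893 − 2.25·-32.341 = 193.969, which is > 193.818
-1.99·81.893 + 0.61·-32.341 = -182.695, which is > -184.206
-1.98·81.893 + 1.08·-32.341 = -197.076, which is > -198.172
This sign pattern matches Central.

Central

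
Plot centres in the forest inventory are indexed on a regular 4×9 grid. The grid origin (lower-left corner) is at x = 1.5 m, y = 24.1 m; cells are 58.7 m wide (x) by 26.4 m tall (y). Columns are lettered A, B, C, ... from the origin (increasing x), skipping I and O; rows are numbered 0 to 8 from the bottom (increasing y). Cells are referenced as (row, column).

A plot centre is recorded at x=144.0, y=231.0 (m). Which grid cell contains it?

Column index: ⌊(144.0 − 1.5) / 58.7⌋ = ⌊2.428⌋ = 2 → column C
Row offset from origin: ⌊(231.0 − 24.1) / 26.4⌋ = ⌊7.837⌋ = 7 → row 7

(7, C)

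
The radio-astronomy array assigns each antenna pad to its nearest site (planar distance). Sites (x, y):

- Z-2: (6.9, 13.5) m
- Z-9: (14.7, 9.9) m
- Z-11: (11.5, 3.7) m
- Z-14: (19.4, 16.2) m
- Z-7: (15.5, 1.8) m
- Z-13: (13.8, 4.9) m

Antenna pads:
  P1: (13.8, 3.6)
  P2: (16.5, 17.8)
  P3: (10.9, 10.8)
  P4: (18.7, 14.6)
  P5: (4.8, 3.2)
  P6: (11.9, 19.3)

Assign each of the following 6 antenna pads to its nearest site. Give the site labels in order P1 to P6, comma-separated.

P1 → Z-13 (d²=1.69)
P2 → Z-14 (d²=10.97)
P3 → Z-9 (d²=15.25)
P4 → Z-14 (d²=3.05)
P5 → Z-11 (d²=45.14)
P6 → Z-2 (d²=58.64)

Z-13, Z-14, Z-9, Z-14, Z-11, Z-2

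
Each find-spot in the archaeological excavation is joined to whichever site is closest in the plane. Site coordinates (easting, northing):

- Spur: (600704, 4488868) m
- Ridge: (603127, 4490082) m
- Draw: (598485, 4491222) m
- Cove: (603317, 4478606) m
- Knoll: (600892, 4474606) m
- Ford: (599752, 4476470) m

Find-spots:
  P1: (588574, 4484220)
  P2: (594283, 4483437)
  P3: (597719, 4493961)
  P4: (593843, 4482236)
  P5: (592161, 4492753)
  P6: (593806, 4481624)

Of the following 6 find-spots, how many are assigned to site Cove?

P1 → Draw
P2 → Spur
P3 → Draw
P4 → Ford
P5 → Draw
P6 → Ford
0 of the 6 go to Cove.

0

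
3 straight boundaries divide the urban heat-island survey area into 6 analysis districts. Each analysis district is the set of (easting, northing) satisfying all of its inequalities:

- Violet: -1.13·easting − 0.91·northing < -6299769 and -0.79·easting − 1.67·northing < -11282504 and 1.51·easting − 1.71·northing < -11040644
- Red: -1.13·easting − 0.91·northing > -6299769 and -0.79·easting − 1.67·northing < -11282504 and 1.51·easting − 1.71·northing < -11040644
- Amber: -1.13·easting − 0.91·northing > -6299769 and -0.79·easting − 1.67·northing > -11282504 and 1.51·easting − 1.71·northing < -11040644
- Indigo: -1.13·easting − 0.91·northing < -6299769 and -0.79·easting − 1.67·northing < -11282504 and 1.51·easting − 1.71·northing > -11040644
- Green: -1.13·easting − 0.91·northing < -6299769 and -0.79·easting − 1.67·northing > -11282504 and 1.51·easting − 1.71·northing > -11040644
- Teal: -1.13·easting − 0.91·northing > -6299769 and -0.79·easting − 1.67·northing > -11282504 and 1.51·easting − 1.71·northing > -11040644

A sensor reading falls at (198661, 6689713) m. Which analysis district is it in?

Violet

-1.13·198661 − 0.91·6689713 = -6312125.760, which is < -6299769
-0.79·198661 − 1.67·6689713 = -11328762.900, which is < -11282504
1.51·198661 − 1.71·6689713 = -11139431.120, which is < -11040644
This sign pattern matches Violet.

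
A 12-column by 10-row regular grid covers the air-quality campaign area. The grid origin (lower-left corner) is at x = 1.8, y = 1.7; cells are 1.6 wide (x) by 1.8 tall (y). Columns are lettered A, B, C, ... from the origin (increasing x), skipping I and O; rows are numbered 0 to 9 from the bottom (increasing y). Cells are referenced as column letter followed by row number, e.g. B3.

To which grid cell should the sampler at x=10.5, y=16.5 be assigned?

Column index: ⌊(10.5 − 1.8) / 1.6⌋ = ⌊5.437⌋ = 5 → column F
Row offset from origin: ⌊(16.5 − 1.7) / 1.8⌋ = ⌊8.222⌋ = 8 → row 8

F8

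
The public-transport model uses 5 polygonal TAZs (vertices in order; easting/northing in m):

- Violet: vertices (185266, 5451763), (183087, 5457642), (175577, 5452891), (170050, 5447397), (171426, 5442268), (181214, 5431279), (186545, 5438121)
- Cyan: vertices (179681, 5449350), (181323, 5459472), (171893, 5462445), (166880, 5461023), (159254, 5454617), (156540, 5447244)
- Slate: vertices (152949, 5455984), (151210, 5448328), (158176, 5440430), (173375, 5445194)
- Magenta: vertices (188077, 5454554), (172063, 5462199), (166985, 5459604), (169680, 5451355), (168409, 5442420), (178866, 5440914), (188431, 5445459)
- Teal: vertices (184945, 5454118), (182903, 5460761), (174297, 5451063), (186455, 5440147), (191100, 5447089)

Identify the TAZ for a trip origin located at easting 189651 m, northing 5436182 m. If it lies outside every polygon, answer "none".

Cast a ray rightward from (189651, 5436182). For each polygon, the edges (by vertex number in listed order) whose endpoints lie on opposite sides of northing = 5436182, where each meets that height, and whether that is right or left of the point:
Violet: 5–6 at easting≈176846.9 (left), 6–7 at easting≈185034.2 (left) → 0 crossings.
Cyan: no edge straddles that height → 0 crossings.
Slate: no edge straddles that height → 0 crossings.
Magenta: no edge straddles that height → 0 crossings.
Teal: no edge straddles that height → 0 crossings.
All counts are even, so the point lies outside every listed polygon.

none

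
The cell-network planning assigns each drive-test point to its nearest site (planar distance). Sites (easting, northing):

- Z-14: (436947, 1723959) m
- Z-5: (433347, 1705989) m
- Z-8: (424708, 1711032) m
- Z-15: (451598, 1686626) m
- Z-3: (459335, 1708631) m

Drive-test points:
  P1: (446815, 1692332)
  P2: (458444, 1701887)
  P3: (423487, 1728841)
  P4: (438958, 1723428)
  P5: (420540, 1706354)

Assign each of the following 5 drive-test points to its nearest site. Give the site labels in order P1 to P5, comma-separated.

Z-15, Z-3, Z-14, Z-14, Z-8

P1 → Z-15 (d²=55435525.00)
P2 → Z-3 (d²=46275417.00)
P3 → Z-14 (d²=205005524.00)
P4 → Z-14 (d²=4326082.00)
P5 → Z-8 (d²=39255908.00)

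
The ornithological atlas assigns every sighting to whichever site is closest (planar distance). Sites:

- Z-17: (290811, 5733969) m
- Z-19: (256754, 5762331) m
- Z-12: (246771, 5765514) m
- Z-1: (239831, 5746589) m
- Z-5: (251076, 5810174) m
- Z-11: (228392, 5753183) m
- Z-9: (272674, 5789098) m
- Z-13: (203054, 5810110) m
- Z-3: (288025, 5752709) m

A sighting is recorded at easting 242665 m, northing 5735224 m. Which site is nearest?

Squared distances to each site:
Z-17: 2319612341.000; Z-19: 933289370.000; Z-12: 934343336.000; Z-1: 137194781.000; Z-5: 5688247421.000; Z-11: 526244210.000; Z-9: 3802947957.000; Z-13: 7176944317.000; Z-3: 2363254825.000.
Minimum at Z-1.

Z-1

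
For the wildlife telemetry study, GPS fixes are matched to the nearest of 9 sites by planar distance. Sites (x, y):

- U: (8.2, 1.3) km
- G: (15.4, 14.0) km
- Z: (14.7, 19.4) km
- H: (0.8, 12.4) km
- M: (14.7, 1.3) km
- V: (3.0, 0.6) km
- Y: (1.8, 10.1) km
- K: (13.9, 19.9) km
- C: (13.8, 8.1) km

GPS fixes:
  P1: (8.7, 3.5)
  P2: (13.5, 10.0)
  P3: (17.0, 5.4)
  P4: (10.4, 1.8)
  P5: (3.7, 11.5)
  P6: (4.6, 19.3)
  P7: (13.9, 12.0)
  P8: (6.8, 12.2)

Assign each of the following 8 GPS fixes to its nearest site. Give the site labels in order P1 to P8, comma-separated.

P1 → U (d²=5.09)
P2 → C (d²=3.70)
P3 → C (d²=17.53)
P4 → U (d²=5.09)
P5 → Y (d²=5.57)
P6 → H (d²=62.05)
P7 → G (d²=6.25)
P8 → Y (d²=29.41)

U, C, C, U, Y, H, G, Y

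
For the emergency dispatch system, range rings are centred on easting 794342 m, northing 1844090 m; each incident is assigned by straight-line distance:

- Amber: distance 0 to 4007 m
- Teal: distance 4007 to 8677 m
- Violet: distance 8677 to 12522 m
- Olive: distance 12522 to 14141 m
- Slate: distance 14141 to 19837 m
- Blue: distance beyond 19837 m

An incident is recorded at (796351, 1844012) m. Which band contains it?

Amber

Distance = √((796351−794342)² + (1844012−1844090)²) = √(4036081.000 + 6084.000) = 2010.514 m.
0 ≤ 2010.514 < 4007 → Amber.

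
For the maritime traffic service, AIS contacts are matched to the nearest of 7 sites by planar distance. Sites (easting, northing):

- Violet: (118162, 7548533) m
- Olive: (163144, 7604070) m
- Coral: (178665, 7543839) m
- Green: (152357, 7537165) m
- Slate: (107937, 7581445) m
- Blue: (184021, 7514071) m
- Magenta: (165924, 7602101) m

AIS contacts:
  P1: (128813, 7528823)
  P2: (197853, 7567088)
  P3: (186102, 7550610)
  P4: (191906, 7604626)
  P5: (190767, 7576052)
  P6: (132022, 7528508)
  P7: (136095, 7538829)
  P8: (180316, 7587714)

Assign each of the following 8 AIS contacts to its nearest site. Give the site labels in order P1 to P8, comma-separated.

P1 → Violet (d²=501927901.00)
P2 → Coral (d²=908695345.00)
P3 → Coral (d²=101155410.00)
P4 → Magenta (d²=681439949.00)
P5 → Coral (d²=1184135773.00)
P6 → Green (d²=488455874.00)
P7 → Green (d²=267221540.00)
P8 → Magenta (d²=414115433.00)

Violet, Coral, Coral, Magenta, Coral, Green, Green, Magenta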